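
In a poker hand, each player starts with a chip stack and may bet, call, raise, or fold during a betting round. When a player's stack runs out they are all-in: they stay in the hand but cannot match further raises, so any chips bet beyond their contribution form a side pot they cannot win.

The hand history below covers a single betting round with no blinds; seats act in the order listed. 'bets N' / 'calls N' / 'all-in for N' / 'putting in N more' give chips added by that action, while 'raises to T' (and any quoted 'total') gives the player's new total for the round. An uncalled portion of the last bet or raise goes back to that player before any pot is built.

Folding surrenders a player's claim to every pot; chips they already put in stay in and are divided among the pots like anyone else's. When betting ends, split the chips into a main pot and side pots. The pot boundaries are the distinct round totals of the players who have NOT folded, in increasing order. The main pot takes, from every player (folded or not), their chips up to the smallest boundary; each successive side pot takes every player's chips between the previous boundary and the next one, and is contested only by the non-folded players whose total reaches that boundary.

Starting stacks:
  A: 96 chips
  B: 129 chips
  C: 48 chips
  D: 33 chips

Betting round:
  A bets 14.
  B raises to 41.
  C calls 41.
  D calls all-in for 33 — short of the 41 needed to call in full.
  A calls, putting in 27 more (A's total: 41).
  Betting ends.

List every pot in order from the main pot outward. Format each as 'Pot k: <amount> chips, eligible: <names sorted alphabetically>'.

Contributions: A=41, B=41, C=41, D=33
Pot levels (distinct totals of non-folded players): 33, 41
Layer 1-33: 33 each from A, B, C, D = 33*4 = 132 chips; eligible A, B, C, D
Layer 34-41: 8 each from A, B, C = 8*3 = 24 chips; eligible A, B, C

Pot 1: 132 chips, eligible: A, B, C, D
Pot 2: 24 chips, eligible: A, B, C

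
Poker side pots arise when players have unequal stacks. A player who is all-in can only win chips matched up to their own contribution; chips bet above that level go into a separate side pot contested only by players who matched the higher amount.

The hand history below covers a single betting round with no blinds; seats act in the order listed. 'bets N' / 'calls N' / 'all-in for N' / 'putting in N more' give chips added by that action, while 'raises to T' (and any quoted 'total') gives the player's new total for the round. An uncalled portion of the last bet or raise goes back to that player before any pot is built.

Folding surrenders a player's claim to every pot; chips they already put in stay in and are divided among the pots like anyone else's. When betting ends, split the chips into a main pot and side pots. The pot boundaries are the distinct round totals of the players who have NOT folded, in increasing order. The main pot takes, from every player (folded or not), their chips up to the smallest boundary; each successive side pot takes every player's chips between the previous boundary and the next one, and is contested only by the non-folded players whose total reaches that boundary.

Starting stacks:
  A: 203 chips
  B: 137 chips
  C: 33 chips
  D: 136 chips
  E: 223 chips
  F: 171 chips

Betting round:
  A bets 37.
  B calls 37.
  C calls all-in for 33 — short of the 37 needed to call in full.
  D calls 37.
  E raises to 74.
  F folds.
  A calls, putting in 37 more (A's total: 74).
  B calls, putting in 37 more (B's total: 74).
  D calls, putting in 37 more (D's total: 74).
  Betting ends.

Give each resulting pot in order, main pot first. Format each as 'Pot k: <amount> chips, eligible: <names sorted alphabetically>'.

Pot 1: 165 chips, eligible: A, B, C, D, E
Pot 2: 164 chips, eligible: A, B, D, E

Derivation:
Contributions: A=74, B=74, C=33, D=74, E=74
Folded: F
Pot levels (distinct totals of non-folded players): 33, 74
Layer 1-33: 33 each from A, B, C, D, E = 33*5 = 165 chips; eligible A, B, C, D, E
Layer 34-74: 41 each from A, B, D, E = 41*4 = 164 chips; eligible A, B, D, E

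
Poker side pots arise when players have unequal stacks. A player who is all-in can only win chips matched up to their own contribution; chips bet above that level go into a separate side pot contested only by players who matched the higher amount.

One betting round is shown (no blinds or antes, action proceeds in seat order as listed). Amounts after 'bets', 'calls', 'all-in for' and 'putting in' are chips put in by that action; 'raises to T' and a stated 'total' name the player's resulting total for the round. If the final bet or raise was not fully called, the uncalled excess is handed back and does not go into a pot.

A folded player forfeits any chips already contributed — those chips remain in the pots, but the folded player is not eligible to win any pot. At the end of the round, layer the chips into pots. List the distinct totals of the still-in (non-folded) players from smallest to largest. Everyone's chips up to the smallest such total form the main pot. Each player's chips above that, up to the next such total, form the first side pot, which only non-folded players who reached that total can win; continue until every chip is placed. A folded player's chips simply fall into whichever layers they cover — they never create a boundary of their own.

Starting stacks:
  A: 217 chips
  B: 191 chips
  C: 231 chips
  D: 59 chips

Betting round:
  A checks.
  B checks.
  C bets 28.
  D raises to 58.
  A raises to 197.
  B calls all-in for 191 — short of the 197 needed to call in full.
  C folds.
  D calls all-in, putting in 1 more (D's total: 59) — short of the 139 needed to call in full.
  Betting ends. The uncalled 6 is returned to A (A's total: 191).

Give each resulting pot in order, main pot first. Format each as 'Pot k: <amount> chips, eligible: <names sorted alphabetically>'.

Contributions (after 6 returned to A): A=191, B=191, C=28, D=59
Folded: C
Pot levels (distinct totals of non-folded players): 59, 191
Layer 1-59: A 59 + B 59 + C 28 + D 59 = 205 chips; eligible A, B, D
Layer 60-191: 132 each from A, B = 132*2 = 264 chips; eligible A, B

Pot 1: 205 chips, eligible: A, B, D
Pot 2: 264 chips, eligible: A, B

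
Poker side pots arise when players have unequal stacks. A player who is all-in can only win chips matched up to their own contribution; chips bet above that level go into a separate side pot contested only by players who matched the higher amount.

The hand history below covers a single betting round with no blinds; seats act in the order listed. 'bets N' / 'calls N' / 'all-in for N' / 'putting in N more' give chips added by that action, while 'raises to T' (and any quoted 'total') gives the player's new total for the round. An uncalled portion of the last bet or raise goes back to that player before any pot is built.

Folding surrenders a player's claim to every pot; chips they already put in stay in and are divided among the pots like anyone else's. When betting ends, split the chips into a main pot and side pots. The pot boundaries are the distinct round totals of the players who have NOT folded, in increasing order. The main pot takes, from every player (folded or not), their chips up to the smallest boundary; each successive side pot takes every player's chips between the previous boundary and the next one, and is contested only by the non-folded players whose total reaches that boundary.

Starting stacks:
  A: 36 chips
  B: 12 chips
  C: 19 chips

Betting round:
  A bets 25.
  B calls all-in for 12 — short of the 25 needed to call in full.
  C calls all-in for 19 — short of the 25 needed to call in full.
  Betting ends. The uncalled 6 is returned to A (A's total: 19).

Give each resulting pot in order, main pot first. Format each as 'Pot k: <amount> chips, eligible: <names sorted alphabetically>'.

Contributions (after 6 returned to A): A=19, B=12, C=19
Pot levels (distinct totals of non-folded players): 12, 19
Layer 1-12: 12 each from A, B, C = 12*3 = 36 chips; eligible A, B, C
Layer 13-19: 7 each from A, C = 7*2 = 14 chips; eligible A, C

Pot 1: 36 chips, eligible: A, B, C
Pot 2: 14 chips, eligible: A, C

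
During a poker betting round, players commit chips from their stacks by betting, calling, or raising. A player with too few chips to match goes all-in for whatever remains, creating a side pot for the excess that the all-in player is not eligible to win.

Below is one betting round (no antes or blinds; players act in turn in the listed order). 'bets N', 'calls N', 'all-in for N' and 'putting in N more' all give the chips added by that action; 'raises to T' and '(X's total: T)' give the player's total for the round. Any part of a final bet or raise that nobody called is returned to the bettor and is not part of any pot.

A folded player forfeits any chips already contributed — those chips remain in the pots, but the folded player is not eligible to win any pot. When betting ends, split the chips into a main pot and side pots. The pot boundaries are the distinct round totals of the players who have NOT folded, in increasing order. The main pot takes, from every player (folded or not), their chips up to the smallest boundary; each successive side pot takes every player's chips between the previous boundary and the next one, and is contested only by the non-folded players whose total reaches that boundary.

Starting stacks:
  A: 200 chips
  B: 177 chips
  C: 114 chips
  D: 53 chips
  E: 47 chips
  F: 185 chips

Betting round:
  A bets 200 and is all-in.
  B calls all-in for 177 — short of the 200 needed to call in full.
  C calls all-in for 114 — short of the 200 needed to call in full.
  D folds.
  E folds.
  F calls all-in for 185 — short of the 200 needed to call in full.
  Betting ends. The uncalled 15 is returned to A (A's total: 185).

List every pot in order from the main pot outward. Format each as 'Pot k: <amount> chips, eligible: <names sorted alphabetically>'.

Pot 1: 456 chips, eligible: A, B, C, F
Pot 2: 189 chips, eligible: A, B, F
Pot 3: 16 chips, eligible: A, F

Derivation:
Contributions (after 15 returned to A): A=185, B=177, C=114, F=185
Folded: D, E
Pot levels (distinct totals of non-folded players): 114, 177, 185
Layer 1-114: 114 each from A, B, C, F = 114*4 = 456 chips; eligible A, B, C, F
Layer 115-177: 63 each from A, B, F = 63*3 = 189 chips; eligible A, B, F
Layer 178-185: 8 each from A, F = 8*2 = 16 chips; eligible A, F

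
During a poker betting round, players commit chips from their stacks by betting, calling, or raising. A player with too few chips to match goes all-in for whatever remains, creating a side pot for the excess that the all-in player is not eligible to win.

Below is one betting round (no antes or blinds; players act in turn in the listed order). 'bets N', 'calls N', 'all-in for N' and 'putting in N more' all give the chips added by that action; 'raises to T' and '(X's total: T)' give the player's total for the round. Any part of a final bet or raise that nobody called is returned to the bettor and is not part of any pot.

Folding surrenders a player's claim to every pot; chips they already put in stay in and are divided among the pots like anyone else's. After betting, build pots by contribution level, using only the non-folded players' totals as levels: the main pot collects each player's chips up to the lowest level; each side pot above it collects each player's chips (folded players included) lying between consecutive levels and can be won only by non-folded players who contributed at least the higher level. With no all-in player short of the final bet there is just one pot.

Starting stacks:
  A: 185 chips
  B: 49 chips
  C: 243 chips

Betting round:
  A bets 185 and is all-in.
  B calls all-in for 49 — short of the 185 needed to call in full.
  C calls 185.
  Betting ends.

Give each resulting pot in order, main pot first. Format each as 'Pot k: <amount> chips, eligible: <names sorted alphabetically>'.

Contributions: A=185, B=49, C=185
Pot levels (distinct totals of non-folded players): 49, 185
Layer 1-49: 49 each from A, B, C = 49*3 = 147 chips; eligible A, B, C
Layer 50-185: 136 each from A, C = 136*2 = 272 chips; eligible A, C

Pot 1: 147 chips, eligible: A, B, C
Pot 2: 272 chips, eligible: A, C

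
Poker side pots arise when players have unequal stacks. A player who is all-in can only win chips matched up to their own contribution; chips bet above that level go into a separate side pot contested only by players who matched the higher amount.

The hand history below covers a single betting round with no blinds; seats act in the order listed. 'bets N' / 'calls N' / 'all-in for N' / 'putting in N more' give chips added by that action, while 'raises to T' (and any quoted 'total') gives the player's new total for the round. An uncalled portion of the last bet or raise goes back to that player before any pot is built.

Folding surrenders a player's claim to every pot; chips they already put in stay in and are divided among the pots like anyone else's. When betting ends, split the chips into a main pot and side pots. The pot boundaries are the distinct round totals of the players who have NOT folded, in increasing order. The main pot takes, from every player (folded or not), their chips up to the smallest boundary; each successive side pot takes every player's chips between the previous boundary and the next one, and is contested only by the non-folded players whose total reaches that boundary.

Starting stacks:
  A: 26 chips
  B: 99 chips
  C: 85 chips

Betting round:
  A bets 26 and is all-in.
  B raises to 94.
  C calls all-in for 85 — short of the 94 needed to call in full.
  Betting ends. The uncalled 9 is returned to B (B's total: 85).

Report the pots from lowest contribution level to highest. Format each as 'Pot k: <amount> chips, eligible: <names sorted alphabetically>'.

Pot 1: 78 chips, eligible: A, B, C
Pot 2: 118 chips, eligible: B, C

Derivation:
Contributions (after 9 returned to B): A=26, B=85, C=85
Pot levels (distinct totals of non-folded players): 26, 85
Layer 1-26: 26 each from A, B, C = 26*3 = 78 chips; eligible A, B, C
Layer 27-85: 59 each from B, C = 59*2 = 118 chips; eligible B, C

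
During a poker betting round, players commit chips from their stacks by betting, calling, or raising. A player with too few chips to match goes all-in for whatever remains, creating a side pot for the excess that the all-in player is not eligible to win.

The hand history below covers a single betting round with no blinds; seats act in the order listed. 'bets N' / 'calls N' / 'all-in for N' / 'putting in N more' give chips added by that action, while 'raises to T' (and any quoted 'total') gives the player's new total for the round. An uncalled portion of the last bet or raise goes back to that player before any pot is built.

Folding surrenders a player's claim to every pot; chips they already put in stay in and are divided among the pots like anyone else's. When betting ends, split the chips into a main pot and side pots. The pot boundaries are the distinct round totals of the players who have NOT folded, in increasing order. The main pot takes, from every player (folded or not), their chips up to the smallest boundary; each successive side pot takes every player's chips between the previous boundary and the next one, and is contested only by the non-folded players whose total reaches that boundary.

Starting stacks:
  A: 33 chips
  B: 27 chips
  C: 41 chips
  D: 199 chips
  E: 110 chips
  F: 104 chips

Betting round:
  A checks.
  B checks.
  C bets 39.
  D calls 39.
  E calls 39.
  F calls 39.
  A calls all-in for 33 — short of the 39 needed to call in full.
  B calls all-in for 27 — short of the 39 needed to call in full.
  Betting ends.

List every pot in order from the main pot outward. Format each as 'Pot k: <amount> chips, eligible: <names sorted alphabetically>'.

Pot 1: 162 chips, eligible: A, B, C, D, E, F
Pot 2: 30 chips, eligible: A, C, D, E, F
Pot 3: 24 chips, eligible: C, D, E, F

Derivation:
Contributions: A=33, B=27, C=39, D=39, E=39, F=39
Pot levels (distinct totals of non-folded players): 27, 33, 39
Layer 1-27: 27 each from A, B, C, D, E, F = 27*6 = 162 chips; eligible A, B, C, D, E, F
Layer 28-33: 6 each from A, C, D, E, F = 6*5 = 30 chips; eligible A, C, D, E, F
Layer 34-39: 6 each from C, D, E, F = 6*4 = 24 chips; eligible C, D, E, F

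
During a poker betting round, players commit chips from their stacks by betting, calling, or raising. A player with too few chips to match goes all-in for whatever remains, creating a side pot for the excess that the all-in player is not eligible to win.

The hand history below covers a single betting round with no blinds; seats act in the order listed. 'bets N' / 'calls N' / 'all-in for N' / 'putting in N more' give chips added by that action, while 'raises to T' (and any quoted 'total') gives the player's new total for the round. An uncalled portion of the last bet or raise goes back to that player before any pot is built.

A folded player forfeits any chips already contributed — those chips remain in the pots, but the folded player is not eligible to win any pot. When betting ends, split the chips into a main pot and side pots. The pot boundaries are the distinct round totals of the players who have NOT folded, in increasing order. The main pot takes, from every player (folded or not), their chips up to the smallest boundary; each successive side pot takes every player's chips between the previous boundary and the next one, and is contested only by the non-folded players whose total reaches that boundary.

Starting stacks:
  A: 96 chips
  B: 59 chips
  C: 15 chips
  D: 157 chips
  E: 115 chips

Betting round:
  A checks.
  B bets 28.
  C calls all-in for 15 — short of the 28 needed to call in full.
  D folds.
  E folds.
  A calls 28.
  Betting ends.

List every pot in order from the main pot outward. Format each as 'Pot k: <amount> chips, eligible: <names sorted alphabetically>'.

Contributions: A=28, B=28, C=15
Folded: D, E
Pot levels (distinct totals of non-folded players): 15, 28
Layer 1-15: 15 each from A, B, C = 15*3 = 45 chips; eligible A, B, C
Layer 16-28: 13 each from A, B = 13*2 = 26 chips; eligible A, B

Pot 1: 45 chips, eligible: A, B, C
Pot 2: 26 chips, eligible: A, B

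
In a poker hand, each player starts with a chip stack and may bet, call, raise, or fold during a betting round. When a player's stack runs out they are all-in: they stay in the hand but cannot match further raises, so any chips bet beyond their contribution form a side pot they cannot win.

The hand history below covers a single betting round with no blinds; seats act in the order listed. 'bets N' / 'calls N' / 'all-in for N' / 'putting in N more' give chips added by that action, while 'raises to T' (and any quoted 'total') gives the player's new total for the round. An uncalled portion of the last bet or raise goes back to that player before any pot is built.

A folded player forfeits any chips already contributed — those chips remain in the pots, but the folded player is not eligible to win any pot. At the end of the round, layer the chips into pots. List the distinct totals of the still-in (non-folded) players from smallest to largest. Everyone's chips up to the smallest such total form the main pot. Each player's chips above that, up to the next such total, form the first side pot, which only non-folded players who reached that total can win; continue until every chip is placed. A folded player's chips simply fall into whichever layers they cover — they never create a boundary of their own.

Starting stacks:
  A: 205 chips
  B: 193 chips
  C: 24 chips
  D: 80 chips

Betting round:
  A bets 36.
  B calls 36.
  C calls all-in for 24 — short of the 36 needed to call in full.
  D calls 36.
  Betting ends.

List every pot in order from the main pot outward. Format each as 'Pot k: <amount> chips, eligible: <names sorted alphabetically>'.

Contributions: A=36, B=36, C=24, D=36
Pot levels (distinct totals of non-folded players): 24, 36
Layer 1-24: 24 each from A, B, C, D = 24*4 = 96 chips; eligible A, B, C, D
Layer 25-36: 12 each from A, B, D = 12*3 = 36 chips; eligible A, B, D

Pot 1: 96 chips, eligible: A, B, C, D
Pot 2: 36 chips, eligible: A, B, D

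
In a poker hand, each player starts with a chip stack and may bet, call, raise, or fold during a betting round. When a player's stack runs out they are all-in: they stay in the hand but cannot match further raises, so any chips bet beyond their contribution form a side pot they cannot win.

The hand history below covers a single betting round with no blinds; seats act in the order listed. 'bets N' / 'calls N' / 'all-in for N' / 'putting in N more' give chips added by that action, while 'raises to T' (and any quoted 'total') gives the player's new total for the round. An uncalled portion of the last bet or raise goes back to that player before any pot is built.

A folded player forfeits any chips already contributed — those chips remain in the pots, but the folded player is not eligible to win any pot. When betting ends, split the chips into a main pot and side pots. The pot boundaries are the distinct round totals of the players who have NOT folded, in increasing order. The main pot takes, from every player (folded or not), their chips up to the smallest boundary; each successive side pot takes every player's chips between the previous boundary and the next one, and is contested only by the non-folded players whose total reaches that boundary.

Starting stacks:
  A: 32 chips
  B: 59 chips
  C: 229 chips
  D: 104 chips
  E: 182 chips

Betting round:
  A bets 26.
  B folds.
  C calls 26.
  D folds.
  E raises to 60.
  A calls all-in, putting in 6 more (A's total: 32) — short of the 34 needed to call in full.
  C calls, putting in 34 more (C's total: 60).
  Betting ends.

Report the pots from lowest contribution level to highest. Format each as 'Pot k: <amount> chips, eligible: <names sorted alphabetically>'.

Contributions: A=32, C=60, E=60
Folded: B, D
Pot levels (distinct totals of non-folded players): 32, 60
Layer 1-32: 32 each from A, C, E = 32*3 = 96 chips; eligible A, C, E
Layer 33-60: 28 each from C, E = 28*2 = 56 chips; eligible C, E

Pot 1: 96 chips, eligible: A, C, E
Pot 2: 56 chips, eligible: C, E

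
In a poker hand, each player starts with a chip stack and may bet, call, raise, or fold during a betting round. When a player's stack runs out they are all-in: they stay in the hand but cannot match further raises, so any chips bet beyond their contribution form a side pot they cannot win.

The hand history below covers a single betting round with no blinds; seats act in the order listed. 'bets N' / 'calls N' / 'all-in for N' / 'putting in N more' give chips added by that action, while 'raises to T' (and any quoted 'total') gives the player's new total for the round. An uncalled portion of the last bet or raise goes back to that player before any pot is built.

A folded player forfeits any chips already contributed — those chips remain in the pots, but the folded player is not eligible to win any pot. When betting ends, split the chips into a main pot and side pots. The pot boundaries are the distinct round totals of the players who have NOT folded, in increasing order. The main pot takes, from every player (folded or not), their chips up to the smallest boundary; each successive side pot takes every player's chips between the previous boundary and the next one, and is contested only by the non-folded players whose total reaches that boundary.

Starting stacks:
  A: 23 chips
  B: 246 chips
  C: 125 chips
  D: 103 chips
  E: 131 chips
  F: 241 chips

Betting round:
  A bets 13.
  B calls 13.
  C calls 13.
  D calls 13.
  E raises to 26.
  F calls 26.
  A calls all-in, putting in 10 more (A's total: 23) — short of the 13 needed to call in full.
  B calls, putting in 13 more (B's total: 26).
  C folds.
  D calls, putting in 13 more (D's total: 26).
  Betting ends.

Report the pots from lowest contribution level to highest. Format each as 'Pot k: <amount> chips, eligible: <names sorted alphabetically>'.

Contributions: A=23, B=26, C=13, D=26, E=26, F=26
Folded: C
Pot levels (distinct totals of non-folded players): 23, 26
Layer 1-23: A 23 + B 23 + C 13 + D 23 + E 23 + F 23 = 128 chips; eligible A, B, D, E, F
Layer 24-26: 3 each from B, D, E, F = 3*4 = 12 chips; eligible B, D, E, F

Pot 1: 128 chips, eligible: A, B, D, E, F
Pot 2: 12 chips, eligible: B, D, E, F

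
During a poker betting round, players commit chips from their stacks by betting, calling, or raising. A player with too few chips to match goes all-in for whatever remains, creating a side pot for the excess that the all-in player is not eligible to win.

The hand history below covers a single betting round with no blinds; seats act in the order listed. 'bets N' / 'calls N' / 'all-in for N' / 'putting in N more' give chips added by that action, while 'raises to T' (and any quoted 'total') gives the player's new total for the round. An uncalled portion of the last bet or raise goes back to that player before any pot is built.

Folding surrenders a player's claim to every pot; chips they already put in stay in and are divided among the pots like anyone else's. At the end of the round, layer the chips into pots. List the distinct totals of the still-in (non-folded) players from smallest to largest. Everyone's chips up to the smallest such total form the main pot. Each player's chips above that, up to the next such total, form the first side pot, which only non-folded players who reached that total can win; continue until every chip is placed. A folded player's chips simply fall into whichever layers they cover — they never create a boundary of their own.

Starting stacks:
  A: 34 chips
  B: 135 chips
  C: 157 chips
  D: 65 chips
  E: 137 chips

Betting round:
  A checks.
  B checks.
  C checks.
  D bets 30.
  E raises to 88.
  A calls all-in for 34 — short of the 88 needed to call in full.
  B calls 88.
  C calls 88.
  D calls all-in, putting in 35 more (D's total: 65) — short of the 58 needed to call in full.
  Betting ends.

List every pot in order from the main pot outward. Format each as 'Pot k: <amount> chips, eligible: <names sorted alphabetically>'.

Pot 1: 170 chips, eligible: A, B, C, D, E
Pot 2: 124 chips, eligible: B, C, D, E
Pot 3: 69 chips, eligible: B, C, E

Derivation:
Contributions: A=34, B=88, C=88, D=65, E=88
Pot levels (distinct totals of non-folded players): 34, 65, 88
Layer 1-34: 34 each from A, B, C, D, E = 34*5 = 170 chips; eligible A, B, C, D, E
Layer 35-65: 31 each from B, C, D, E = 31*4 = 124 chips; eligible B, C, D, E
Layer 66-88: 23 each from B, C, E = 23*3 = 69 chips; eligible B, C, E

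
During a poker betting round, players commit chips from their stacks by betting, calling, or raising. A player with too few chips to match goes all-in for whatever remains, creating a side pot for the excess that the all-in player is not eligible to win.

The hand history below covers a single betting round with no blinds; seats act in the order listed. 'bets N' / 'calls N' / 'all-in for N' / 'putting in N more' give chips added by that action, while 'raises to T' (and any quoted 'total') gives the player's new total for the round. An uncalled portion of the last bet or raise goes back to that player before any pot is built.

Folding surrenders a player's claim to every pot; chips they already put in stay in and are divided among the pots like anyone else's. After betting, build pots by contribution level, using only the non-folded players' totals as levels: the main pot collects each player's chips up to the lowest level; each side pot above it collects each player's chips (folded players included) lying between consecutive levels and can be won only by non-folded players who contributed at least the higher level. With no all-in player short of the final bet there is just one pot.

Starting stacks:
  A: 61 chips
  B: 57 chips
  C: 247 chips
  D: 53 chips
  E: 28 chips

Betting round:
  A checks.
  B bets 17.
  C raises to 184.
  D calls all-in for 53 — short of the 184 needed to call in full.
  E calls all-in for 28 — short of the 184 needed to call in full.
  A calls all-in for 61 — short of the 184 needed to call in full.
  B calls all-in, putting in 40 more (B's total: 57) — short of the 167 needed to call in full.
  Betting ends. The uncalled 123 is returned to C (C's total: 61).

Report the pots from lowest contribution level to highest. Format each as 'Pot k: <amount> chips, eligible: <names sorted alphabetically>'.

Contributions (after 123 returned to C): A=61, B=57, C=61, D=53, E=28
Pot levels (distinct totals of non-folded players): 28, 53, 57, 61
Layer 1-28: 28 each from A, B, C, D, E = 28*5 = 140 chips; eligible A, B, C, D, E
Layer 29-53: 25 each from A, B, C, D = 25*4 = 100 chips; eligible A, B, C, D
Layer 54-57: 4 each from A, B, C = 4*3 = 12 chips; eligible A, B, C
Layer 58-61: 4 each from A, C = 4*2 = 8 chips; eligible A, C

Pot 1: 140 chips, eligible: A, B, C, D, E
Pot 2: 100 chips, eligible: A, B, C, D
Pot 3: 12 chips, eligible: A, B, C
Pot 4: 8 chips, eligible: A, C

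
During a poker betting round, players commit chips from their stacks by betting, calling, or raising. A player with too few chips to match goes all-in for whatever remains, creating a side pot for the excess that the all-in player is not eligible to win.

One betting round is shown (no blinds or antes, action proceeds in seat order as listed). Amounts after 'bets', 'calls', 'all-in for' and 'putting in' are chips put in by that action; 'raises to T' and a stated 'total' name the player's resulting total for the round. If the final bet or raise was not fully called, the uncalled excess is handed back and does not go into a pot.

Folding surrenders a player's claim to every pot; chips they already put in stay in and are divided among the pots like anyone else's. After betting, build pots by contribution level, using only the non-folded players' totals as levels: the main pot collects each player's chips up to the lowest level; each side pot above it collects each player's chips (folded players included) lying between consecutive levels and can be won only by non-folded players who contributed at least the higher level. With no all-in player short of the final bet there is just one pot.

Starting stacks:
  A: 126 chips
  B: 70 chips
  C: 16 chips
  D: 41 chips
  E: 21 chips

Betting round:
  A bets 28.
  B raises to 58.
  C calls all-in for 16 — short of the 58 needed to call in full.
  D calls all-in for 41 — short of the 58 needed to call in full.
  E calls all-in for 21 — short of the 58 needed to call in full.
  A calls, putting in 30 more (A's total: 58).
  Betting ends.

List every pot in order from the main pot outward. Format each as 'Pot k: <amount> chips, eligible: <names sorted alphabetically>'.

Contributions: A=58, B=58, C=16, D=41, E=21
Pot levels (distinct totals of non-folded players): 16, 21, 41, 58
Layer 1-16: 16 each from A, B, C, D, E = 16*5 = 80 chips; eligible A, B, C, D, E
Layer 17-21: 5 each from A, B, D, E = 5*4 = 20 chips; eligible A, B, D, E
Layer 22-41: 20 each from A, B, D = 20*3 = 60 chips; eligible A, B, D
Layer 42-58: 17 each from A, B = 17*2 = 34 chips; eligible A, B

Pot 1: 80 chips, eligible: A, B, C, D, E
Pot 2: 20 chips, eligible: A, B, D, E
Pot 3: 60 chips, eligible: A, B, D
Pot 4: 34 chips, eligible: A, B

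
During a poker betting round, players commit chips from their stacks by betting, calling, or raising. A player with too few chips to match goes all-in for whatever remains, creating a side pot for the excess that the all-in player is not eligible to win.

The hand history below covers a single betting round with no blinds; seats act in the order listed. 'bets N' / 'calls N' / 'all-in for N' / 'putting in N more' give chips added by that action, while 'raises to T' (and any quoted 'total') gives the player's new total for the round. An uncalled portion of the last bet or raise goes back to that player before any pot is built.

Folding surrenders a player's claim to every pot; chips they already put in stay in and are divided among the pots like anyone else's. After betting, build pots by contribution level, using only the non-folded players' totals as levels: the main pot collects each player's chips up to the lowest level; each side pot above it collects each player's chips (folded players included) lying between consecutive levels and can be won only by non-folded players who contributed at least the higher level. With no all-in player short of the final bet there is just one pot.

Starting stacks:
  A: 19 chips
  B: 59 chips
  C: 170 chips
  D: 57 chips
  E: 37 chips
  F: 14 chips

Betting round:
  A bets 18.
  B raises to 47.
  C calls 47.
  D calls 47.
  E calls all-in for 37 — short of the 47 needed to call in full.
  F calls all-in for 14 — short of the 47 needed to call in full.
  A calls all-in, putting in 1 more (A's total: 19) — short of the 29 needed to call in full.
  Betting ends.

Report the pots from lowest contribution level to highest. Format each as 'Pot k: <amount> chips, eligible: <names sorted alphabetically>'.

Contributions: A=19, B=47, C=47, D=47, E=37, F=14
Pot levels (distinct totals of non-folded players): 14, 19, 37, 47
Layer 1-14: 14 each from A, B, C, D, E, F = 14*6 = 84 chips; eligible A, B, C, D, E, F
Layer 15-19: 5 each from A, B, C, D, E = 5*5 = 25 chips; eligible A, B, C, D, E
Layer 20-37: 18 each from B, C, D, E = 18*4 = 72 chips; eligible B, C, D, E
Layer 38-47: 10 each from B, C, D = 10*3 = 30 chips; eligible B, C, D

Pot 1: 84 chips, eligible: A, B, C, D, E, F
Pot 2: 25 chips, eligible: A, B, C, D, E
Pot 3: 72 chips, eligible: B, C, D, E
Pot 4: 30 chips, eligible: B, C, D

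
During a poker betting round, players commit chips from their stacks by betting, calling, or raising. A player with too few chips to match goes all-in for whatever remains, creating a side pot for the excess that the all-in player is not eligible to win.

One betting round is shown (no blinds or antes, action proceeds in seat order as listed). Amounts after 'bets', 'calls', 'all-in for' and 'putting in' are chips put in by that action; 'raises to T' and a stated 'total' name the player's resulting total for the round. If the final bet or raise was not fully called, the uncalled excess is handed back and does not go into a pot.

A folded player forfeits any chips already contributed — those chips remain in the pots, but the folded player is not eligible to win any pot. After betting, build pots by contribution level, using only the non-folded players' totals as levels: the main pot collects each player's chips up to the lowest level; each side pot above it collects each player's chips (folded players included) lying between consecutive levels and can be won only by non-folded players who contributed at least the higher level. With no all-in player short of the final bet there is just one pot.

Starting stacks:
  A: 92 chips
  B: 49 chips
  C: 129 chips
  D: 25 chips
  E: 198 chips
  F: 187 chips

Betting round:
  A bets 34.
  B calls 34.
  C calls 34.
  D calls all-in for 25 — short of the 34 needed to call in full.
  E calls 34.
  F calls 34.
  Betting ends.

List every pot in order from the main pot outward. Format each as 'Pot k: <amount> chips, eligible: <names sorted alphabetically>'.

Pot 1: 150 chips, eligible: A, B, C, D, E, F
Pot 2: 45 chips, eligible: A, B, C, E, F

Derivation:
Contributions: A=34, B=34, C=34, D=25, E=34, F=34
Pot levels (distinct totals of non-folded players): 25, 34
Layer 1-25: 25 each from A, B, C, D, E, F = 25*6 = 150 chips; eligible A, B, C, D, E, F
Layer 26-34: 9 each from A, B, C, E, F = 9*5 = 45 chips; eligible A, B, C, E, F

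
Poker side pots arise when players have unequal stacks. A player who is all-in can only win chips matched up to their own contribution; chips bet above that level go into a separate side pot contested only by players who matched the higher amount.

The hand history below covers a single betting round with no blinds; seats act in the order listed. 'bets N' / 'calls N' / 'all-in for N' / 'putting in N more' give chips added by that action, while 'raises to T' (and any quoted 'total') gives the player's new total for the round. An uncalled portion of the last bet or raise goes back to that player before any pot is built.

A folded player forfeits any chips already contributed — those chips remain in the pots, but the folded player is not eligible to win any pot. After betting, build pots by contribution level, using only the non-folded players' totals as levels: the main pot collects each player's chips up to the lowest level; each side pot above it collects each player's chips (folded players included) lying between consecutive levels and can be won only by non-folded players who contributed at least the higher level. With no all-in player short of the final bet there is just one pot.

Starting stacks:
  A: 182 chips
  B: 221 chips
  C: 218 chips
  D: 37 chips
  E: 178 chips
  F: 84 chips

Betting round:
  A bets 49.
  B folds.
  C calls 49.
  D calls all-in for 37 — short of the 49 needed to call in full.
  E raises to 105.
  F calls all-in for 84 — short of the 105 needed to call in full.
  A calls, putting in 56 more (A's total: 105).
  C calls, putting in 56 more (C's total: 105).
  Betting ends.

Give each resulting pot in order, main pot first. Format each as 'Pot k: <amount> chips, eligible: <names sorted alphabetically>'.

Pot 1: 185 chips, eligible: A, C, D, E, F
Pot 2: 188 chips, eligible: A, C, E, F
Pot 3: 63 chips, eligible: A, C, E

Derivation:
Contributions: A=105, C=105, D=37, E=105, F=84
Folded: B
Pot levels (distinct totals of non-folded players): 37, 84, 105
Layer 1-37: 37 each from A, C, D, E, F = 37*5 = 185 chips; eligible A, C, D, E, F
Layer 38-84: 47 each from A, C, E, F = 47*4 = 188 chips; eligible A, C, E, F
Layer 85-105: 21 each from A, C, E = 21*3 = 63 chips; eligible A, C, E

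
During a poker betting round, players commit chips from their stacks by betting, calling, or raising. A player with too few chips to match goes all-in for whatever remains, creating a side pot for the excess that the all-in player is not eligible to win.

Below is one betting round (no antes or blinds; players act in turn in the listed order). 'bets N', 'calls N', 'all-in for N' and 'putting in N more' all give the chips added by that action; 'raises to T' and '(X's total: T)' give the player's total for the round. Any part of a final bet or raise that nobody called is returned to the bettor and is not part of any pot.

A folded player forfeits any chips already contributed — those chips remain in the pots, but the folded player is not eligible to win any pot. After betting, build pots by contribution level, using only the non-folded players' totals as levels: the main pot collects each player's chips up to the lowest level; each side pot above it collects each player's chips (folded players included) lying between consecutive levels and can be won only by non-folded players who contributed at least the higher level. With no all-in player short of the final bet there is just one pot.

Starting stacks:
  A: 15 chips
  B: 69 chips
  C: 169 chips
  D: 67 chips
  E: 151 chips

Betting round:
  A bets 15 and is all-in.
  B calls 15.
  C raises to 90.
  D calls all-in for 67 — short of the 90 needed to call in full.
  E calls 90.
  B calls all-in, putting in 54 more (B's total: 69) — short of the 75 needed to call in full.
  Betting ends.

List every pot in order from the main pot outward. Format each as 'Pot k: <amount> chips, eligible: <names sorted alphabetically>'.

Contributions: A=15, B=69, C=90, D=67, E=90
Pot levels (distinct totals of non-folded players): 15, 67, 69, 90
Layer 1-15: 15 each from A, B, C, D, E = 15*5 = 75 chips; eligible A, B, C, D, E
Layer 16-67: 52 each from B, C, D, E = 52*4 = 208 chips; eligible B, C, D, E
Layer 68-69: 2 each from B, C, E = 2*3 = 6 chips; eligible B, C, E
Layer 70-90: 21 each from C, E = 21*2 = 42 chips; eligible C, E

Pot 1: 75 chips, eligible: A, B, C, D, E
Pot 2: 208 chips, eligible: B, C, D, E
Pot 3: 6 chips, eligible: B, C, E
Pot 4: 42 chips, eligible: C, E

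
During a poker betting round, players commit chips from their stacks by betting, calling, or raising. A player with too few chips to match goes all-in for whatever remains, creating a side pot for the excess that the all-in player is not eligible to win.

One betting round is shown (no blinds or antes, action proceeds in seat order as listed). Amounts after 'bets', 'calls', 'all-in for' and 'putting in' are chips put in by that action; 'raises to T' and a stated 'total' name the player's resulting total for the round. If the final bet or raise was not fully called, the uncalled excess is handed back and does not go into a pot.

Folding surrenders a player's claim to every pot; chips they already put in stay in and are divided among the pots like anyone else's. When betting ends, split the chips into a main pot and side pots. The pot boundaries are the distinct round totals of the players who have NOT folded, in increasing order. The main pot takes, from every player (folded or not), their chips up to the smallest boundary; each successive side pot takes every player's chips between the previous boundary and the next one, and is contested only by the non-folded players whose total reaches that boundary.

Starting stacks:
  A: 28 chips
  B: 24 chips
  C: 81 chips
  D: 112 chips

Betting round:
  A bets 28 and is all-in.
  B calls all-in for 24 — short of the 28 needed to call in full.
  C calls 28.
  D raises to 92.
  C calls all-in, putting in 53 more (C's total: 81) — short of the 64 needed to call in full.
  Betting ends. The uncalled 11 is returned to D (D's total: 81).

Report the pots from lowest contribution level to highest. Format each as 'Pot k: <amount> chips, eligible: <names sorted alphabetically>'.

Contributions (after 11 returned to D): A=28, B=24, C=81, D=81
Pot levels (distinct totals of non-folded players): 24, 28, 81
Layer 1-24: 24 each from A, B, C, D = 24*4 = 96 chips; eligible A, B, C, D
Layer 25-28: 4 each from A, C, D = 4*3 = 12 chips; eligible A, C, D
Layer 29-81: 53 each from C, D = 53*2 = 106 chips; eligible C, D

Pot 1: 96 chips, eligible: A, B, C, D
Pot 2: 12 chips, eligible: A, C, D
Pot 3: 106 chips, eligible: C, D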